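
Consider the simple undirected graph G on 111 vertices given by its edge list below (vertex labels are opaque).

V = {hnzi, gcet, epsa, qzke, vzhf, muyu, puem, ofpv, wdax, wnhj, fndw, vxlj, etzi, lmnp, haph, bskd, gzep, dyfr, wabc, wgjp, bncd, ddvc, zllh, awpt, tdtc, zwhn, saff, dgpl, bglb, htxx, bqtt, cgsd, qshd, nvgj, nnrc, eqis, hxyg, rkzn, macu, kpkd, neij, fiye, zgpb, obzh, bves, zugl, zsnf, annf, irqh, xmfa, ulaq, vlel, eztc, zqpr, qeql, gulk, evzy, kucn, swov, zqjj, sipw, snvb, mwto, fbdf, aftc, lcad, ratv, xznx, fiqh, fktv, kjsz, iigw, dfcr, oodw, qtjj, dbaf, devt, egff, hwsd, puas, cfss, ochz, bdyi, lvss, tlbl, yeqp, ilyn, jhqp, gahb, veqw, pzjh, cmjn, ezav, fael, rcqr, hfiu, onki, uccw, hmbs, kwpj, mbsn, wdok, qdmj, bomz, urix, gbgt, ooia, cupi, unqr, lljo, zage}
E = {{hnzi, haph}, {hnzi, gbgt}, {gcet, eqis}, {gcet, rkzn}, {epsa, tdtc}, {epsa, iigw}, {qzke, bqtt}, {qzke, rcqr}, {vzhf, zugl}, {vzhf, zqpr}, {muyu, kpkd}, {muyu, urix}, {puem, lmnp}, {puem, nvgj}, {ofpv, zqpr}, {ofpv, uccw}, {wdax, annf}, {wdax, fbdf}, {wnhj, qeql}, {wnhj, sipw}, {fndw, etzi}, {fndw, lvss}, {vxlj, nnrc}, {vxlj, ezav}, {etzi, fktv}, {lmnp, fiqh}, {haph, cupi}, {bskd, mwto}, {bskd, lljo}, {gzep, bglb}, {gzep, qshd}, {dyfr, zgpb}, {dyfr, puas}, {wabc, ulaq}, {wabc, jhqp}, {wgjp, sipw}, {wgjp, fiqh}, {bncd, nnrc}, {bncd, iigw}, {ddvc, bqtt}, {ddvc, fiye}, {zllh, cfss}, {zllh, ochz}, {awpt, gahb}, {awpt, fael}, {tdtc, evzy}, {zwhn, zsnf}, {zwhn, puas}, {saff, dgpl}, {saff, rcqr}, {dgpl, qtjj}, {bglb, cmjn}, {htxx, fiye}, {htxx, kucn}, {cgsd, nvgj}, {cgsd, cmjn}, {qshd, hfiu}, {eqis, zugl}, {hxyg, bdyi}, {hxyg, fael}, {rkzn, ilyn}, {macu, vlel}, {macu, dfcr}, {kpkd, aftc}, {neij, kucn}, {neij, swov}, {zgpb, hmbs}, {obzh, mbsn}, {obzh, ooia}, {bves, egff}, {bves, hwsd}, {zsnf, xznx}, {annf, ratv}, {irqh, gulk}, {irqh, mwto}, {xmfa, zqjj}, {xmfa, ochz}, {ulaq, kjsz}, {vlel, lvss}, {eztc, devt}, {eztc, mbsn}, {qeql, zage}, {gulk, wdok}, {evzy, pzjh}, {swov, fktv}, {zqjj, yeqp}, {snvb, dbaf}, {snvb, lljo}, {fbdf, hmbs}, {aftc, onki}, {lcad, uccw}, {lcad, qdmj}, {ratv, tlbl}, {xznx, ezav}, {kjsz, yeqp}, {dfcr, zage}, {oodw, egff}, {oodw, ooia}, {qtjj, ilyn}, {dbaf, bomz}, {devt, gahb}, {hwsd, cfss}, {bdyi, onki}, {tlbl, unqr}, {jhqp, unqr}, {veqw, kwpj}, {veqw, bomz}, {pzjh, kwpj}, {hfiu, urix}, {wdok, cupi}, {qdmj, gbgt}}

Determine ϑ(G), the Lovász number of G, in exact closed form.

111*cos(pi/111)/(cos(pi/111) + 1)

N(qtjj) = {dgpl, ilyn}, |N(qtjj)| = 2.
deg(bomz) = 2; N(bomz) = {dbaf, veqw}.
Vertex gulk has 2 neighbors: irqh, wdok.
N(onki) = {aftc, bdyi}, |N(onki)| = 2.
Regular of degree 2 on 111 vertices: a single 111-cycle (edge-transitive).
spec(A) ≈ [2.0, 1.997, 1.987, 1.971, 1.949, 1.92, 1.886, 1.845, 1.798, 1.746, 1.688, 1.625, 1.556, 1.482, 1.404, 1.321, 1.234, 1.143, 1.049, 0.951, 0.85, 0.746, 0.64, 0.531, 0.421, 0.31, 0.198, 0.085, -0.028, -0.141, -0.254, -0.366, -0.477, -0.586, -0.693, -0.798, -0.9, -1.0, -1.096, -1.189, -1.278, -1.363, -1.444, -1.52, -1.591, -1.657, -1.718, -1.773, -1.822, -1.866, -1.904, -1.935, -1.961, -1.98, -1.993, -1.999] (distinct, 3 d.p.).
Lovász (edge-transitive): ϑ = −111·(-2*cos(pi/111))/((2)−(-2*cos(pi/111))) = 111*cos(pi/111)/(cos(pi/111) + 1).
Numerically 55.48888.
Check 55 ≤ 111*cos(pi/111)/(cos(pi/111) + 1) ≤ 56: both strict.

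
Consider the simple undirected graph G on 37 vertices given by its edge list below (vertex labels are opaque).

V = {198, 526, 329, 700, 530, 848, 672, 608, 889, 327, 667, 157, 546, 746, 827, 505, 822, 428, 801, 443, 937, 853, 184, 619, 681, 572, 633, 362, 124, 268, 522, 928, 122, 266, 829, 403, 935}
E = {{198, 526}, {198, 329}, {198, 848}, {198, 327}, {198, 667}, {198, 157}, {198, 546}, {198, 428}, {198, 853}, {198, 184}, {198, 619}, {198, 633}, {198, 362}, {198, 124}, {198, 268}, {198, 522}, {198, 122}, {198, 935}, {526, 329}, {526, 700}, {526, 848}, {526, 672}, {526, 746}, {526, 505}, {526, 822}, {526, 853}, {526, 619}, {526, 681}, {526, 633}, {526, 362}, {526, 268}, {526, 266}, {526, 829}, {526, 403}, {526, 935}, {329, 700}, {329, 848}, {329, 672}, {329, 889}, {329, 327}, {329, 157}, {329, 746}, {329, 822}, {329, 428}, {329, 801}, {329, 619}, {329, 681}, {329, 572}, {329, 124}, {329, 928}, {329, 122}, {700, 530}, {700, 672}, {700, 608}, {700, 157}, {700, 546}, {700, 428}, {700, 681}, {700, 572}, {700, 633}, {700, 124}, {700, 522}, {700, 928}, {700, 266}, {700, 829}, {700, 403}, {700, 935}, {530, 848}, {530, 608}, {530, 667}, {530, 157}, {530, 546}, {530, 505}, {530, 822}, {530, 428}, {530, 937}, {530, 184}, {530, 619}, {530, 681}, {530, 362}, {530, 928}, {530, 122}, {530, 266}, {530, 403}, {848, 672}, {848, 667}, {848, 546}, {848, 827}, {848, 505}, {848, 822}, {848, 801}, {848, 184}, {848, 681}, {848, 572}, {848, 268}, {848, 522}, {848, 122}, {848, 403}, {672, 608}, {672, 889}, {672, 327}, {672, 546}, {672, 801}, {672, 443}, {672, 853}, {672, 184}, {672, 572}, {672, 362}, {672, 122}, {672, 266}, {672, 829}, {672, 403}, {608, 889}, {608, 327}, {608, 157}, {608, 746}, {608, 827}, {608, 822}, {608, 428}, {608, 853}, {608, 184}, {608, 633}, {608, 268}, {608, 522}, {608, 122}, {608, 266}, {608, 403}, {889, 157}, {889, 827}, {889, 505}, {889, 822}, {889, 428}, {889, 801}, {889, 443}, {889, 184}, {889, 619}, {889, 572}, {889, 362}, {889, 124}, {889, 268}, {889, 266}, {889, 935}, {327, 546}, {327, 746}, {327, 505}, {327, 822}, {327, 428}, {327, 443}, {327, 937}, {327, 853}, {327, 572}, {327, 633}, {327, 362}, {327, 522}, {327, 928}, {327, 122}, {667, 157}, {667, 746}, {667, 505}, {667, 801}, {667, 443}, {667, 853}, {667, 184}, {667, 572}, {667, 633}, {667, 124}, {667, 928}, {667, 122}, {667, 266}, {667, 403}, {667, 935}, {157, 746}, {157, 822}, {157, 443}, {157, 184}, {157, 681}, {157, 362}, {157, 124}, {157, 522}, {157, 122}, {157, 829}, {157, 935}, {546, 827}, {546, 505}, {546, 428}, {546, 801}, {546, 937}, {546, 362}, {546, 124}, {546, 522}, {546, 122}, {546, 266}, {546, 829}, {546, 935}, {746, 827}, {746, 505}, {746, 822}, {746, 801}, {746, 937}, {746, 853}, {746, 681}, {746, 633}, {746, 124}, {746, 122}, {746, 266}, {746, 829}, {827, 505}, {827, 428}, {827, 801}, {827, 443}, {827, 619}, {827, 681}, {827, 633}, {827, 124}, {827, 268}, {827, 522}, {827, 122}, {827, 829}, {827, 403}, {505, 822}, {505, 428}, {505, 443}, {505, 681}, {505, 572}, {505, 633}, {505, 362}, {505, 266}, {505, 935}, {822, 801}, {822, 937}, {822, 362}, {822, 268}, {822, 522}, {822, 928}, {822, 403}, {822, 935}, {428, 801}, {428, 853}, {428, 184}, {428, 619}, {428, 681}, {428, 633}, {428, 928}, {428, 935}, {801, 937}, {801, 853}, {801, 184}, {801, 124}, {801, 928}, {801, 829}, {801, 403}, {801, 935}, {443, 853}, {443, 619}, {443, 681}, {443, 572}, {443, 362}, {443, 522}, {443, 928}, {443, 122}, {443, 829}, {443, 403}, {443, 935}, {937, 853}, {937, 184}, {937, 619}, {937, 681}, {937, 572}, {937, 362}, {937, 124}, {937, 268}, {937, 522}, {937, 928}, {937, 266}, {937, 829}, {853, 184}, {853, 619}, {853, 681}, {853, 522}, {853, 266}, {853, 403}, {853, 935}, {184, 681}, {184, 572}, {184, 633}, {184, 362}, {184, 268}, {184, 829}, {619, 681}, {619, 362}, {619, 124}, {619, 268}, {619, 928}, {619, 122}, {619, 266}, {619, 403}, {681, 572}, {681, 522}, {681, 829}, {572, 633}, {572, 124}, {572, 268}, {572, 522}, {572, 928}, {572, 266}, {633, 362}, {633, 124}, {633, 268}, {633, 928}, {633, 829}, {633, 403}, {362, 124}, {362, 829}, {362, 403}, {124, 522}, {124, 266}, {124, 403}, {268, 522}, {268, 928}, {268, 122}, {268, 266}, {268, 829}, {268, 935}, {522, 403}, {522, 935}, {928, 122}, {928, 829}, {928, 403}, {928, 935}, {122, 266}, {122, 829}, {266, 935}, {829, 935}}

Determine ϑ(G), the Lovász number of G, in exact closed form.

Vertex 633 has 18 neighbors: 198, 526, 700, 608, 327, 667, 746, 827, 505, 428, 184, 572, 362, 124, 268, 928, 829, 403.
deg(681) = 18; N(681) = {526, 329, 700, 530, 848, 157, 746, 827, 505, 428, 443, 937, 853, 184, 619, 572, 522, 829}.
Vertex 572 has 18 neighbors: 329, 700, 848, 672, 889, 327, 667, 505, 443, 937, 184, 681, 633, 124, 268, 522, 928, 266.
N(619) = {198, 526, 329, 530, 889, 827, 428, 443, 937, 853, 681, 362, 124, 268, 928, 122, 266, 403}, |N(619)| = 18.
G on 37 vertices is 18-regular; strongly regular (37,18,8,9).
The 3 distinct eigenvalues: [18.0, 2.5414, -3.5414].
With N=37: ϑ(G) = 37·(-(-sqrt(37)/2 - 1/2))/(18−(-sqrt(37)/2 - 1/2)) = sqrt(37).
Numerically 6.08276.

sqrt(37)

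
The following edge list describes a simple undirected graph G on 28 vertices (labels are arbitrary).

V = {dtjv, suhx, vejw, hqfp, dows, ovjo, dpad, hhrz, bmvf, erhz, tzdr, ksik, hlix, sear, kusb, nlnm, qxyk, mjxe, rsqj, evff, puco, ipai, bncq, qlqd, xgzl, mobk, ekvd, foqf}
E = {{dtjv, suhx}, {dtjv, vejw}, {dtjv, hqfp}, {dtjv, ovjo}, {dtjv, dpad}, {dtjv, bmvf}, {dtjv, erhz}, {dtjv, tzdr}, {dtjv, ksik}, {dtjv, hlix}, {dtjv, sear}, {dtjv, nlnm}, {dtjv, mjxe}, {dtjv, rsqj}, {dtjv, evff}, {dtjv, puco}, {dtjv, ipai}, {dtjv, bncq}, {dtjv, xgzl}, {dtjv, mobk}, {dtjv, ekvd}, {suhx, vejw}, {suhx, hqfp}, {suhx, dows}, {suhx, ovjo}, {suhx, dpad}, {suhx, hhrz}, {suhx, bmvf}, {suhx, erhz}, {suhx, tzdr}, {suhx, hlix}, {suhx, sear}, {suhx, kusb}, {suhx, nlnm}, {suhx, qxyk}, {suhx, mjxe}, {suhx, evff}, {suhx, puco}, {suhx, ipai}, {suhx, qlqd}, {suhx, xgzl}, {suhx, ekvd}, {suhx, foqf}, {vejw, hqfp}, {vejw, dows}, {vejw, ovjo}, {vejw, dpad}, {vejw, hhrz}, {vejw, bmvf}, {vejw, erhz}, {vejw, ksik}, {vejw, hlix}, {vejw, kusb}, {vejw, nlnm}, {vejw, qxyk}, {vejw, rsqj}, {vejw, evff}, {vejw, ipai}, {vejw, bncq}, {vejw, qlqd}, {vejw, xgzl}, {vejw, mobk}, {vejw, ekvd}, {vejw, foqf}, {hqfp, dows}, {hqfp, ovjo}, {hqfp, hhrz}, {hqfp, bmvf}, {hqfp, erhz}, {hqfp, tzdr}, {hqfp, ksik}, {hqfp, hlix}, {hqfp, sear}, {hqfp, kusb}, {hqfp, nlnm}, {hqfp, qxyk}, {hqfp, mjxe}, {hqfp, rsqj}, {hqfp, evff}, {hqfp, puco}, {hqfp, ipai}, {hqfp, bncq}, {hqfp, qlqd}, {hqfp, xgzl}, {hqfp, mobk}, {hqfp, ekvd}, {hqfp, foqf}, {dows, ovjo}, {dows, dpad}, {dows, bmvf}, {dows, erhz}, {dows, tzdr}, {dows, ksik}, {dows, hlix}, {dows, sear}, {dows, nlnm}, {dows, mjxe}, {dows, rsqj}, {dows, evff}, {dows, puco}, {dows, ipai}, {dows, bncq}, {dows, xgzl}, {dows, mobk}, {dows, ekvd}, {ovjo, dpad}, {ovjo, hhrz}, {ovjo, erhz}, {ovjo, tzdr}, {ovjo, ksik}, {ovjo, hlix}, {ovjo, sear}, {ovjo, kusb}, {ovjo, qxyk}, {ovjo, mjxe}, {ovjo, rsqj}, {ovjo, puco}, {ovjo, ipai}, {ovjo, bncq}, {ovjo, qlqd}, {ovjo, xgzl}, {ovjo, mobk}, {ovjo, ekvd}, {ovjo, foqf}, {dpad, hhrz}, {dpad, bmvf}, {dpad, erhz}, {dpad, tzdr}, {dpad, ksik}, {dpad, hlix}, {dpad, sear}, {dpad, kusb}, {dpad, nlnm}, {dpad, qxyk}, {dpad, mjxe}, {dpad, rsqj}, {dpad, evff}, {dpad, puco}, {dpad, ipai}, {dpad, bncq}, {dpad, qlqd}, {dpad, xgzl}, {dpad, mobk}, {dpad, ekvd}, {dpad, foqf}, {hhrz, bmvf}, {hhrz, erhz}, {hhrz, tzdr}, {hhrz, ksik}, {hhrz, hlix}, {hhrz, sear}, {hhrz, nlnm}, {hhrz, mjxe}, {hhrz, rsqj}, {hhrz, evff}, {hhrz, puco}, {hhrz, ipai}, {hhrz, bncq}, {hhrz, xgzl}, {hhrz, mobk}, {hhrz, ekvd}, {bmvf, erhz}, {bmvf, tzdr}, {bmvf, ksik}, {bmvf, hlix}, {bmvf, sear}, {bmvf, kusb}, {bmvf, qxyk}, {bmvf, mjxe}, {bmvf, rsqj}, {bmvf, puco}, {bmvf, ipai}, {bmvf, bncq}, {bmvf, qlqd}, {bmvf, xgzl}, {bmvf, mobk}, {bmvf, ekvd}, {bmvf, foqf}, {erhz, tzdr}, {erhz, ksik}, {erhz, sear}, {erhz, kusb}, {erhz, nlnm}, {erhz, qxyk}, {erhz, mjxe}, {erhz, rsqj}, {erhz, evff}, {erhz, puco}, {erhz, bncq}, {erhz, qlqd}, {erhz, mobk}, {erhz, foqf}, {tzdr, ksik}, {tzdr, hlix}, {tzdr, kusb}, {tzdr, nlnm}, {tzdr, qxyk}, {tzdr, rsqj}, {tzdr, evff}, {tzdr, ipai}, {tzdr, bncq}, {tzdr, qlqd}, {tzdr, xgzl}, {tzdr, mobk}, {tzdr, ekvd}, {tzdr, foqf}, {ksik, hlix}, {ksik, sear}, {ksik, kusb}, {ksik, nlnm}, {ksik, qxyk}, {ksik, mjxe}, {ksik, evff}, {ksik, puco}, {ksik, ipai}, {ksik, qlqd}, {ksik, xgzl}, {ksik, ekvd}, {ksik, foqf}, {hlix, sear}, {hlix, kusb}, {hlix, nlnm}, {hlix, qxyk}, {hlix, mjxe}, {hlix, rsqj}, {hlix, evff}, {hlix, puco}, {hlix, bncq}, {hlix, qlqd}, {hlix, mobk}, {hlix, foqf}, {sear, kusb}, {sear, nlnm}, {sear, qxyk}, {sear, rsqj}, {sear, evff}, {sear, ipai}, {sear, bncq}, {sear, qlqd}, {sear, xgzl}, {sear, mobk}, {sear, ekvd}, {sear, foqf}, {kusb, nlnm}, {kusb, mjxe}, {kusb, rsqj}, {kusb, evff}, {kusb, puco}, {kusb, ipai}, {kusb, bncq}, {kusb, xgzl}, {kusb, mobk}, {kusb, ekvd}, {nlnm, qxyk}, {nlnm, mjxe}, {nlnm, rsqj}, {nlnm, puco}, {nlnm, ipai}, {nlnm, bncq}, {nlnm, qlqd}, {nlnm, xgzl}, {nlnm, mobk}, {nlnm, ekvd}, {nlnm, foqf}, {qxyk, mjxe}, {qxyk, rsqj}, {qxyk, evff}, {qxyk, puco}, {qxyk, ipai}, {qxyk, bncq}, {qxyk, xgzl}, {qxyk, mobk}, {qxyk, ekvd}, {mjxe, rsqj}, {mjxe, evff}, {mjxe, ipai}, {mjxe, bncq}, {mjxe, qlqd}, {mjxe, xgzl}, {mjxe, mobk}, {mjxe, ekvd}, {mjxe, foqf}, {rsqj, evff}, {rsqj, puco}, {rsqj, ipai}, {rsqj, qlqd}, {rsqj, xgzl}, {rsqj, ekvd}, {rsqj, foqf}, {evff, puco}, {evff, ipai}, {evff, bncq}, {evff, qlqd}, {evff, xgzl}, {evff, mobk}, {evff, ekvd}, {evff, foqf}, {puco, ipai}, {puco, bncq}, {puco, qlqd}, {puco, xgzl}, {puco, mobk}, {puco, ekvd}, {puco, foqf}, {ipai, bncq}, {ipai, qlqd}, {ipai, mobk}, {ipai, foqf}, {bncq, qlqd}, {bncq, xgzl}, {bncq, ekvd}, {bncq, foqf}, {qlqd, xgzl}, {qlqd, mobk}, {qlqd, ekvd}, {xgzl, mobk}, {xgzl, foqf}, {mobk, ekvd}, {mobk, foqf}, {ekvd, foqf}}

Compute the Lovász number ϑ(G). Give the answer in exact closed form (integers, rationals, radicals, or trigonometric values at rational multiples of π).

N(foqf) = {suhx, vejw, hqfp, ovjo, dpad, bmvf, erhz, tzdr, ksik, hlix, sear, nlnm, mjxe, rsqj, evff, puco, ipai, bncq, xgzl, mobk, ekvd}, |N(foqf)| = 21.
deg(puco) = 23; N(puco) = {dtjv, suhx, hqfp, dows, ovjo, dpad, hhrz, bmvf, erhz, ksik, hlix, kusb, nlnm, qxyk, rsqj, evff, ipai, bncq, qlqd, xgzl, mobk, ekvd, foqf}.
Vertex hlix has 23 neighbors: dtjv, suhx, vejw, hqfp, dows, ovjo, dpad, hhrz, bmvf, tzdr, ksik, sear, kusb, nlnm, qxyk, mjxe, rsqj, evff, puco, bncq, qlqd, mobk, foqf.
Vertex evff has 24 neighbors: dtjv, suhx, vejw, hqfp, dows, dpad, hhrz, erhz, tzdr, ksik, hlix, sear, kusb, qxyk, mjxe, rsqj, puco, ipai, bncq, qlqd, xgzl, mobk, ekvd, foqf.
6 parts of sizes [7, 5, 5, 5, 4, 2]; α(G) = 7 = ϑ (perfect).
ϑ(G) ≈ 7.0000000.
Check 7 ≤ 7 ≤ 7: collapsed.

7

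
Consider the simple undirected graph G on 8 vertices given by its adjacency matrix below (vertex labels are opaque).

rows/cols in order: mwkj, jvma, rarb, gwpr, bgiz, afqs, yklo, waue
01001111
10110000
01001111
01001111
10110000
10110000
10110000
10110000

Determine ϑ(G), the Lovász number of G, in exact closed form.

Vertex rarb has 5 neighbors: jvma, bgiz, afqs, yklo, waue.
Vertex jvma has 3 neighbors: mwkj, rarb, gwpr.
Vertex waue has 3 neighbors: mwkj, rarb, gwpr.
N(afqs) = {mwkj, rarb, gwpr}, |N(afqs)| = 3.
2 parts of sizes [5, 3]; α(G) = 5 = ϑ (perfect).
ϑ(G) ≈ 5.00000000.
Check 5 ≤ 5 ≤ 5: collapsed.

5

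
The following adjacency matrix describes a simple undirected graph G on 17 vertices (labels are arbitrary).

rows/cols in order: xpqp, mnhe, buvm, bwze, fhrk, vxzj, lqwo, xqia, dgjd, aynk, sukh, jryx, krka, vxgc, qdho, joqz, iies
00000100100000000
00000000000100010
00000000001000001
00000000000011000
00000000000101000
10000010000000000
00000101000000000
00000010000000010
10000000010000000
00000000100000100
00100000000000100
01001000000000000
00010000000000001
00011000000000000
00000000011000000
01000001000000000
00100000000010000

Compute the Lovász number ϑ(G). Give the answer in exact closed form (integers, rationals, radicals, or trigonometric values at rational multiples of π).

17*cos(pi/17)/(cos(pi/17) + 1)

Vertex vxgc has 2 neighbors: bwze, fhrk.
Vertex jryx has 2 neighbors: mnhe, fhrk.
N(lqwo) = {vxzj, xqia}, |N(lqwo)| = 2.
deg(mnhe) = 2; N(mnhe) = {jryx, joqz}.
2-regular, N=17; the odd cycle C_{17}.
A has 9 distinct eigenvalues ≈ [2.0, 1.864944, 1.478018, 0.891477, 0.184537, -0.547326, -1.205269, -1.700434, -1.965946].
−17·(-2*cos(pi/17)) / ((2)−(-2*cos(pi/17))) = 17*cos(pi/17)/(cos(pi/17) + 1) = ϑ(G).
= 8.427014… (decimal).
α=8, χ(Ḡ)=9; ϑ=17*cos(pi/17)/(cos(pi/17) + 1) lies between (both strict).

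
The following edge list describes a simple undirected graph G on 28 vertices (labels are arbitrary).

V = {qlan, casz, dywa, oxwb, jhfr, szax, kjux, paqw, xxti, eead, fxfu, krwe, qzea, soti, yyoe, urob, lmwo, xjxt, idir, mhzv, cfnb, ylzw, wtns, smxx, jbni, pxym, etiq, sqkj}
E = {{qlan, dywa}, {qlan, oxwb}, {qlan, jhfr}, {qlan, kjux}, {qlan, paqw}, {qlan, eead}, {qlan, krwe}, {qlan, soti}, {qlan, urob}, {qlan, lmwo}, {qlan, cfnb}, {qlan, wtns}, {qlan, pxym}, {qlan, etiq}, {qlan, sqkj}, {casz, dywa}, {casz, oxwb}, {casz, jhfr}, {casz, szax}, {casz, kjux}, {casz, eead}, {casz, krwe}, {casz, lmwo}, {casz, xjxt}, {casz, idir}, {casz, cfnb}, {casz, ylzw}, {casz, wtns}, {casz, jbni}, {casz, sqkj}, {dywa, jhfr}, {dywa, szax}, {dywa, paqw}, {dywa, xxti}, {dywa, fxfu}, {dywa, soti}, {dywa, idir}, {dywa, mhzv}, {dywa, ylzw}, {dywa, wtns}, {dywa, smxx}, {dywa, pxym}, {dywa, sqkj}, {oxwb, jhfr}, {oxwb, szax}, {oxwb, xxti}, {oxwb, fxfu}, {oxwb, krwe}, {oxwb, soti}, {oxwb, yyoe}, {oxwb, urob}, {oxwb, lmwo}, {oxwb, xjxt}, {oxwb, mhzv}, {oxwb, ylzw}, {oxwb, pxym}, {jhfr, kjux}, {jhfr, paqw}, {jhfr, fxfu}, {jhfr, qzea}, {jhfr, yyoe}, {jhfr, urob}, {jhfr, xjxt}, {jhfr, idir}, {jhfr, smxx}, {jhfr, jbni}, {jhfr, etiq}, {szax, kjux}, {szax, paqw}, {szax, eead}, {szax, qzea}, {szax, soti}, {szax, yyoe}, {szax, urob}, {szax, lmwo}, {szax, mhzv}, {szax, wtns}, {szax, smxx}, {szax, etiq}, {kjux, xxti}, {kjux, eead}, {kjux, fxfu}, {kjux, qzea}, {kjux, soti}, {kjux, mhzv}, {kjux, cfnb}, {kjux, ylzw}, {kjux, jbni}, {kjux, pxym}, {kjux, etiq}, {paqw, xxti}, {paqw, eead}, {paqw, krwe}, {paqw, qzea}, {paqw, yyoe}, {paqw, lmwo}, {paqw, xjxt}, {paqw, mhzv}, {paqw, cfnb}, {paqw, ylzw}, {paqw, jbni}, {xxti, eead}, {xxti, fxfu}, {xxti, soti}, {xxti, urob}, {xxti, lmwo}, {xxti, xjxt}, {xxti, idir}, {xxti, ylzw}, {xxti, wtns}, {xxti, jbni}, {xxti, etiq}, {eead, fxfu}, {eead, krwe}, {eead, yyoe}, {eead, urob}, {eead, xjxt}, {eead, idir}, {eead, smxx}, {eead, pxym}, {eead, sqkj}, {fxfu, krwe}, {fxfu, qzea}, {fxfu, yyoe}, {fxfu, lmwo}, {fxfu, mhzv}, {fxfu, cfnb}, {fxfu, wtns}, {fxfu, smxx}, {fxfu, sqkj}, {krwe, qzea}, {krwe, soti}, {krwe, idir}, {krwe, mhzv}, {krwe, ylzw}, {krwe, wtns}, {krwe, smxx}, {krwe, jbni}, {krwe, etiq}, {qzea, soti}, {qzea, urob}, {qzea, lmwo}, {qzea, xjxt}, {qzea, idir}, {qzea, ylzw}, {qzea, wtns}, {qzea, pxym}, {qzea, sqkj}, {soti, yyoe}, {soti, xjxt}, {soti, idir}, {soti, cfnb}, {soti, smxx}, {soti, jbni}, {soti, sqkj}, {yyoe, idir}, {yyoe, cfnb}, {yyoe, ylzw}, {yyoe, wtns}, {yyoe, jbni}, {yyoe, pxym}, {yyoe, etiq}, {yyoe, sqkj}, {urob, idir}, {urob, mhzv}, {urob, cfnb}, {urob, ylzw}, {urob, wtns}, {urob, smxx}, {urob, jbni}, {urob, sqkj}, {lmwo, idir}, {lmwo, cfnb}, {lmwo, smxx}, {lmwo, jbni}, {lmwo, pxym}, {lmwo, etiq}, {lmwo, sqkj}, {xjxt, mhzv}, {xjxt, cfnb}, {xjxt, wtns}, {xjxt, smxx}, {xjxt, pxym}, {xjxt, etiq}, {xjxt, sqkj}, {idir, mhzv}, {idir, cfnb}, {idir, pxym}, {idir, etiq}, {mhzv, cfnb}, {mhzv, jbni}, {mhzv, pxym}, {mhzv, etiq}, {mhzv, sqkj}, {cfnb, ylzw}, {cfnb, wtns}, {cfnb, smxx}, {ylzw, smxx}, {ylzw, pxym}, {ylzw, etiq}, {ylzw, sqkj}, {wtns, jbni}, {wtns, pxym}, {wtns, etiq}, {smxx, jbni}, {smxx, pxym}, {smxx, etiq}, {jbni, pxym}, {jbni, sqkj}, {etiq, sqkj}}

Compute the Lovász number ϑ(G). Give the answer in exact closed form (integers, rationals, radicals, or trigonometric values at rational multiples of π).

7

deg(mhzv) = 15; N(mhzv) = {dywa, oxwb, szax, kjux, paqw, fxfu, krwe, urob, xjxt, idir, cfnb, jbni, pxym, etiq, sqkj}.
Vertex ylzw has 15 neighbors: casz, dywa, oxwb, kjux, paqw, xxti, krwe, qzea, yyoe, urob, cfnb, smxx, pxym, etiq, sqkj.
deg(cfnb) = 15; N(cfnb) = {qlan, casz, kjux, paqw, fxfu, soti, yyoe, urob, lmwo, xjxt, idir, mhzv, ylzw, wtns, smxx}.
deg(lmwo) = 15; N(lmwo) = {qlan, casz, oxwb, szax, paqw, xxti, fxfu, qzea, idir, cfnb, smxx, jbni, pxym, etiq, sqkj}.
deg(v) = 15 for all v (|V|=28); Kneser-type, 2-subsets of [8].
spec(A) ≈ [15.0, 1.0, -5.0] (distinct, 4 d.p.).
ϑ = −N·λ_min/(λ_max−λ_min) = −28·(-5)/(15−(-5)) = 7.
ϑ(G) ≈ 7.00000.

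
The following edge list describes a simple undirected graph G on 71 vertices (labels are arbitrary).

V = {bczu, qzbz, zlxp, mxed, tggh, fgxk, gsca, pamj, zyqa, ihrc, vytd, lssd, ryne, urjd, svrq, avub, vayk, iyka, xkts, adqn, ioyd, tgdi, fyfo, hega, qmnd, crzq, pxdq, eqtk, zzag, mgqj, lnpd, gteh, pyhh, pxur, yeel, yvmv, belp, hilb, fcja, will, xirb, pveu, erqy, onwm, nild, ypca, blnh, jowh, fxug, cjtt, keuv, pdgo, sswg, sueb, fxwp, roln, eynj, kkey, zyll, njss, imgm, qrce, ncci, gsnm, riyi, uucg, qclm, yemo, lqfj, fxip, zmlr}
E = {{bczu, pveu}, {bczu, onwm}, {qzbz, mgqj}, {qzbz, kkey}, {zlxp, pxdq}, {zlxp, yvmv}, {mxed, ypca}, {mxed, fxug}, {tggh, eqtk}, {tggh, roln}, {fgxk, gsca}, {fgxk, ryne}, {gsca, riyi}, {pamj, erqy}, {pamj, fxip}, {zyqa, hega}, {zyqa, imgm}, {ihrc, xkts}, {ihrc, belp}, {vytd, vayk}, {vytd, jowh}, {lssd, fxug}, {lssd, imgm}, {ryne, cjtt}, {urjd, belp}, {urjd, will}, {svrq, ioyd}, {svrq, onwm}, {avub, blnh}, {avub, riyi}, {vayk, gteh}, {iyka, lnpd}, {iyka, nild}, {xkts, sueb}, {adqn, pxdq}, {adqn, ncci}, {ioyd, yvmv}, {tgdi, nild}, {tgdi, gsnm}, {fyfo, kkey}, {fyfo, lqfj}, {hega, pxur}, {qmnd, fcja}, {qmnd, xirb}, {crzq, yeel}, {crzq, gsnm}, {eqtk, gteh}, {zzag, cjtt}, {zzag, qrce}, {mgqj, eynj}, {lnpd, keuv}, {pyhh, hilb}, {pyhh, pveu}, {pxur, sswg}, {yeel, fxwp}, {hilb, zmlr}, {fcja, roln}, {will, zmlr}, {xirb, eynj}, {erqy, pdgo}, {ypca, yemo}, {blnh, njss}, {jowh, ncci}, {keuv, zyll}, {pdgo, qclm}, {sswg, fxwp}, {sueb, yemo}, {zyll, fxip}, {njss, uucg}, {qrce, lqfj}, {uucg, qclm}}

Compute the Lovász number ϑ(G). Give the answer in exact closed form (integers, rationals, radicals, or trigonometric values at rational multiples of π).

deg(vayk) = 2; N(vayk) = {vytd, gteh}.
deg(qclm) = 2; N(qclm) = {pdgo, uucg}.
deg(mxed) = 2; N(mxed) = {ypca, fxug}.
Vertex ryne has 2 neighbors: fgxk, cjtt.
2-regular, N=71; the odd cycle C_{71}.
Distinct eigenvalues (to 5 d.p.): [2.0, 1.99217, 1.96876, 1.92993, 1.876, 1.80739, 1.72463, 1.62837, 1.51937, 1.39848, 1.26665, 1.1249, 0.97435, 0.81617, 0.6516, 0.48194, 0.3085, 0.13265, -0.04424, -0.22079, -0.3956, -0.56732, -0.7346, -0.89613, -1.05065, -1.19694, -1.33387, -1.46036, -1.57542, -1.67814, -1.76774, -1.8435, -1.90483, -1.95125, -1.98241, -1.99804].
Lovász (edge-transitive): ϑ = −71·(-2*cos(pi/71))/((2)−(-2*cos(pi/71))) = 71*cos(pi/71)/(cos(pi/71) + 1).
Numerically 35.48262.
Check 35 ≤ 71*cos(pi/71)/(cos(pi/71) + 1) ≤ 36: both strict.

71*cos(pi/71)/(cos(pi/71) + 1)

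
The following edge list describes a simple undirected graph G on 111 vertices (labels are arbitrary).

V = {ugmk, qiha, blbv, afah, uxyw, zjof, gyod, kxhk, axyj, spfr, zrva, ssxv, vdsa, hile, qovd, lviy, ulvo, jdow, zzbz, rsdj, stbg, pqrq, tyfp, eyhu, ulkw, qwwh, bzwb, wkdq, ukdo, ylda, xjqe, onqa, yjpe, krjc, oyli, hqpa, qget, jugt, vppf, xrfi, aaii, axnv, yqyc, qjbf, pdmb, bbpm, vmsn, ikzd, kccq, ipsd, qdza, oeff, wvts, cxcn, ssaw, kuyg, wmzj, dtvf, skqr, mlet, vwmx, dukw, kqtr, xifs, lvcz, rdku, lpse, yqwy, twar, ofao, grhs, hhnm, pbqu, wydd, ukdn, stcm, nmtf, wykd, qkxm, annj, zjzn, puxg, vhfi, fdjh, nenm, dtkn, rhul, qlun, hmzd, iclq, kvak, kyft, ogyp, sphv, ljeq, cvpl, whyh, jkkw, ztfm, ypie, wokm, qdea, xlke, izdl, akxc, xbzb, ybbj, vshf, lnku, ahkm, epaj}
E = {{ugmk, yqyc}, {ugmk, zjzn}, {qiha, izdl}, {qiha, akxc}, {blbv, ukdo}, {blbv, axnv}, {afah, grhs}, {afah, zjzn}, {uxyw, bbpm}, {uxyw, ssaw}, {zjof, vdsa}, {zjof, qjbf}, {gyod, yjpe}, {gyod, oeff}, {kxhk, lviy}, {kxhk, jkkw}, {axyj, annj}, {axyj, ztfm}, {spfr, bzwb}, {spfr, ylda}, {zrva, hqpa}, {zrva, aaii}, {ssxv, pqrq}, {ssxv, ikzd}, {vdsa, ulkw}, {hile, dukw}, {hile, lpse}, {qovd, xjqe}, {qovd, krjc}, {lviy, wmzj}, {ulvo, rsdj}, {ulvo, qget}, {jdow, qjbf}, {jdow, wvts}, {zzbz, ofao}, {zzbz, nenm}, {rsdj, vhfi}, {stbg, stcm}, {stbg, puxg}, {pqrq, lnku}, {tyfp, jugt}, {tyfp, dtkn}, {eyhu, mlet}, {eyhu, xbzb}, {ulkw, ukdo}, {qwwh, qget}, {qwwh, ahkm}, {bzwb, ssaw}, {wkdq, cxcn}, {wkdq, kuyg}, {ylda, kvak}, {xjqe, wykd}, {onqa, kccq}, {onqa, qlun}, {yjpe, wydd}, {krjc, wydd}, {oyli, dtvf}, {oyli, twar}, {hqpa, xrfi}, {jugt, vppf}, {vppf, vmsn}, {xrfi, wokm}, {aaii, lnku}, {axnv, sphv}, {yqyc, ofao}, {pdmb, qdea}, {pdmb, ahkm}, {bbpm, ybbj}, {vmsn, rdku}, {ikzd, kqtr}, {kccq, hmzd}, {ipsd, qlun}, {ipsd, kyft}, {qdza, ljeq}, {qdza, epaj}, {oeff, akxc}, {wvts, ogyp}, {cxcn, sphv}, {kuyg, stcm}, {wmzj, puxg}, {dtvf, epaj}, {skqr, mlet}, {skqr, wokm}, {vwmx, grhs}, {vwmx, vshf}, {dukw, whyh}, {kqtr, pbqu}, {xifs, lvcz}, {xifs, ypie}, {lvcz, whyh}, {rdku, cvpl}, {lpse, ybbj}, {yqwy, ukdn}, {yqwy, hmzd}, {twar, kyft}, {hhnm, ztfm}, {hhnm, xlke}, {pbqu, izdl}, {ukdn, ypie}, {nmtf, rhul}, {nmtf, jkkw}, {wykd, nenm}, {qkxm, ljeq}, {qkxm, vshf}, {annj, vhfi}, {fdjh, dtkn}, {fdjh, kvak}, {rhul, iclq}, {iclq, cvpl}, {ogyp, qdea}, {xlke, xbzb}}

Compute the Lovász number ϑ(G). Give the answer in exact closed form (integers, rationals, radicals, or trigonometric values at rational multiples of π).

deg(hqpa) = 2; N(hqpa) = {zrva, xrfi}.
N(cxcn) = {wkdq, sphv}, |N(cxcn)| = 2.
deg(pbqu) = 2; N(pbqu) = {kqtr, izdl}.
deg(blbv) = 2; N(blbv) = {ukdo, axnv}.
Every vertex has degree 2 (N=111); a single 111-cycle (edge-transitive).
Distinct eigenvalues (to 3 d.p.): [2.0, 1.997, 1.987, 1.971, 1.949, 1.92, 1.886, 1.845, 1.798, 1.746, 1.688, 1.625, 1.556, 1.482, 1.404, 1.321, 1.234, 1.143, 1.049, 0.951, 0.85, 0.746, 0.64, 0.531, 0.421, 0.31, 0.198, 0.085, -0.028, -0.141, -0.254, -0.366, -0.477, -0.586, -0.693, -0.798, -0.9, -1.0, -1.096, -1.189, -1.278, -1.363, -1.444, -1.52, -1.591, -1.657, -1.718, -1.773, -1.822, -1.866, -1.904, -1.935, -1.961, -1.98, -1.993, -1.999].
λ_max=2, λ_min=-2*cos(pi/111); ϑ = −111·λ_min/(λ_max−λ_min) = 111*cos(pi/111)/(cos(pi/111) + 1).
= 55.488884… (decimal).
Lovász sandwich 55 ≤ 111*cos(pi/111)/(cos(pi/111) + 1) ≤ 56: both strict.

111*cos(pi/111)/(cos(pi/111) + 1)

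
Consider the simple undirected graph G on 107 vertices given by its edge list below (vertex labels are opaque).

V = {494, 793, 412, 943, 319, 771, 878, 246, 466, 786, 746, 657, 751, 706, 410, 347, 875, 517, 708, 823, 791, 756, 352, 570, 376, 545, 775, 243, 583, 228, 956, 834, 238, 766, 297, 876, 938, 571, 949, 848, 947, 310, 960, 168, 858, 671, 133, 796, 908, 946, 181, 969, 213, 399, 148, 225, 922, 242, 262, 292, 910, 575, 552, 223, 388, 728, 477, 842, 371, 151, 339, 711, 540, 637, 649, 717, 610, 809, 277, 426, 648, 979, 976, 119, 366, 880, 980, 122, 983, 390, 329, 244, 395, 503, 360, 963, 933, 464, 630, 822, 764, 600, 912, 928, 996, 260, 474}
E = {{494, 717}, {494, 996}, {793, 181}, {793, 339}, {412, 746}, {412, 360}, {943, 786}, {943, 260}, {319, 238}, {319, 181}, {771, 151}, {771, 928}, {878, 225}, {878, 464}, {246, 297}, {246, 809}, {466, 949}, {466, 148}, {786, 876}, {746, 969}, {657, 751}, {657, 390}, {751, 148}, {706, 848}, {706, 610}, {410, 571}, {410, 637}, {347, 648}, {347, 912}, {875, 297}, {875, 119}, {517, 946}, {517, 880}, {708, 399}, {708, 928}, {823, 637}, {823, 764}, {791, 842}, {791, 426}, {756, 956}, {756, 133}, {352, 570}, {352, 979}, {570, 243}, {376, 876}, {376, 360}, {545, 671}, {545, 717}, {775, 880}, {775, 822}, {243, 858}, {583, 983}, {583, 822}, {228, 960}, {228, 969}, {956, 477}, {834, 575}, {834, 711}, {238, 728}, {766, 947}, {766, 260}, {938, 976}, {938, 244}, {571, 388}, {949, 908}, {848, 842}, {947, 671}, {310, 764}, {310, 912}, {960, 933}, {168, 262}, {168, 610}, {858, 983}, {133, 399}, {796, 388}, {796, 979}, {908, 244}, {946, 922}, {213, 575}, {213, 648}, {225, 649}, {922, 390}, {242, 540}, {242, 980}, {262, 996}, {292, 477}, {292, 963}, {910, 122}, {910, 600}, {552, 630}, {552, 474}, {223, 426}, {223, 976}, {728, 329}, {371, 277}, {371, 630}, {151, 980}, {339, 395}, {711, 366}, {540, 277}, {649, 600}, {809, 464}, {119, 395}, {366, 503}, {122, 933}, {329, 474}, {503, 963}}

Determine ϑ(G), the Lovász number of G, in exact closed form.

N(637) = {410, 823}, |N(637)| = 2.
Vertex 717 has 2 neighbors: 494, 545.
N(834) = {575, 711}, |N(834)| = 2.
N(181) = {793, 319}, |N(181)| = 2.
G on 107 vertices is 2-regular; connected 2-regular on 107 ⇒ C_{107}.
spec(A) ≈ [2.0, 1.996553, 1.986223, 1.969046, 1.945082, 1.914413, 1.877144, 1.833404, 1.783344, 1.727137, 1.664975, 1.597075, 1.523668, 1.44501, 1.36137, 1.273037, 1.180316, 1.083526, 0.983001, 0.879087, 0.772143, 0.662537, 0.550647, 0.43686, 0.321566, 0.205163, 0.088054, -0.02936, -0.146672, -0.263478, -0.379376, -0.493966, -0.606854, -0.717649, -0.825971, -0.931446, -1.033709, -1.132409, -1.227206, -1.317772, -1.403795, -1.484979, -1.561044, -1.631728, -1.696787, -1.755997, -1.809154, -1.856074, -1.896596, -1.930579, -1.957908, -1.978487, -1.992247, -1.999138] (distinct, 6 d.p.).
−107·(-2*cos(pi/107)) / ((2)−(-2*cos(pi/107))) = 107*cos(pi/107)/(cos(pi/107) + 1) = ϑ(G).
= 53.4884684… (decimal).
Lovász sandwich 53 ≤ 107*cos(pi/107)/(cos(pi/107) + 1) ≤ 54: both strict.

107*cos(pi/107)/(cos(pi/107) + 1)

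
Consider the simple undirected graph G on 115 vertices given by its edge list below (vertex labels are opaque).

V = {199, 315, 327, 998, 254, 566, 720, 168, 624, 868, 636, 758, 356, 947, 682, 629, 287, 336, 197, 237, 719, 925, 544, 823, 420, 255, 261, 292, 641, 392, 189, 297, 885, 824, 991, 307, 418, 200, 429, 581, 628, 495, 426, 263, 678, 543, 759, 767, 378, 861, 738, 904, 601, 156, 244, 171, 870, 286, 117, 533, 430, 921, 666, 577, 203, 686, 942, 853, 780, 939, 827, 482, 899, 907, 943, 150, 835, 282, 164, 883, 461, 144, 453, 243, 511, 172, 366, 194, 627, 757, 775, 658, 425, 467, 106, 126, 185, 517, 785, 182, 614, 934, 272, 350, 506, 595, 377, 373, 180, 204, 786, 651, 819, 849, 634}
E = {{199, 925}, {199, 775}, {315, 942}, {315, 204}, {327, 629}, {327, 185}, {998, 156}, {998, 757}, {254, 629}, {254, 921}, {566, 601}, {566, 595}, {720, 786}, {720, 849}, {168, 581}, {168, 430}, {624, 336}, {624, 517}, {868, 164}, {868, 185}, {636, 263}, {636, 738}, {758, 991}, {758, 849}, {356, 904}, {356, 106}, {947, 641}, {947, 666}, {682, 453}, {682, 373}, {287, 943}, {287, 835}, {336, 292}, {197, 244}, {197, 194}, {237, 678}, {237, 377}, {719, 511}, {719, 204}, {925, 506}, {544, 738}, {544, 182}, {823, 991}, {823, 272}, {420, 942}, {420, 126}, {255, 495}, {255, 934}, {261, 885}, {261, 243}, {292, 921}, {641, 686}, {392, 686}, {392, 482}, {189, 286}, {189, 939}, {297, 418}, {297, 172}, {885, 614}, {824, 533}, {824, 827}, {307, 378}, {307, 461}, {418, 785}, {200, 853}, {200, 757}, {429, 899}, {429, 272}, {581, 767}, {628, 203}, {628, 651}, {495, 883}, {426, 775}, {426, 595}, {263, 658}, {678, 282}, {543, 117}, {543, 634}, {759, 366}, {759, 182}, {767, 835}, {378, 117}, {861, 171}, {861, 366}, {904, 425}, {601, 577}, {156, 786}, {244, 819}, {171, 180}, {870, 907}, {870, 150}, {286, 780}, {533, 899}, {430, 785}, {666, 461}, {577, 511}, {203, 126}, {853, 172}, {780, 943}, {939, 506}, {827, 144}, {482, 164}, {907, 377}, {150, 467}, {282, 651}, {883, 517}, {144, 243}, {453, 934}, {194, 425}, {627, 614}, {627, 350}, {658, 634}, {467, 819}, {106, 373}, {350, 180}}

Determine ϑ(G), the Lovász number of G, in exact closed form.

115*cos(pi/115)/(cos(pi/115) + 1)

Vertex 106 has 2 neighbors: 356, 373.
N(292) = {336, 921}, |N(292)| = 2.
deg(544) = 2; N(544) = {738, 182}.
Vertex 780 has 2 neighbors: 286, 943.
115-vertex 2-regular graph: the odd cycle C_{115}.
spec(A) ≈ [2.0, 1.997, 1.9881, 1.9732, 1.9524, 1.9258, 1.8935, 1.8555, 1.812, 1.763, 1.7088, 1.6495, 1.5853, 1.5164, 1.4429, 1.3651, 1.2832, 1.1976, 1.1083, 1.0157, 0.9201, 0.8218, 0.721, 0.618, 0.5132, 0.4069, 0.2994, 0.1909, 0.0819, -0.0273, -0.1365, -0.2452, -0.3533, -0.4602, -0.5658, -0.6698, -0.7717, -0.8713, -0.9683, -1.0624, -1.1534, -1.2409, -1.3247, -1.4045, -1.4802, -1.5514, -1.618, -1.6798, -1.7366, -1.7882, -1.8344, -1.8752, -1.9104, -1.9399, -1.9635, -1.9814, -1.9933, -1.9993] (distinct, 4 d.p.).
ϑ = −N·λ_min/(λ_max−λ_min) = −115·(-2*cos(pi/115))/(2−(-2*cos(pi/115))) = 115*cos(pi/115)/(cos(pi/115) + 1).
≈ 57.48927083 (to 8 d.p.).
Check 57 ≤ 115*cos(pi/115)/(cos(pi/115) + 1) ≤ 58: both strict.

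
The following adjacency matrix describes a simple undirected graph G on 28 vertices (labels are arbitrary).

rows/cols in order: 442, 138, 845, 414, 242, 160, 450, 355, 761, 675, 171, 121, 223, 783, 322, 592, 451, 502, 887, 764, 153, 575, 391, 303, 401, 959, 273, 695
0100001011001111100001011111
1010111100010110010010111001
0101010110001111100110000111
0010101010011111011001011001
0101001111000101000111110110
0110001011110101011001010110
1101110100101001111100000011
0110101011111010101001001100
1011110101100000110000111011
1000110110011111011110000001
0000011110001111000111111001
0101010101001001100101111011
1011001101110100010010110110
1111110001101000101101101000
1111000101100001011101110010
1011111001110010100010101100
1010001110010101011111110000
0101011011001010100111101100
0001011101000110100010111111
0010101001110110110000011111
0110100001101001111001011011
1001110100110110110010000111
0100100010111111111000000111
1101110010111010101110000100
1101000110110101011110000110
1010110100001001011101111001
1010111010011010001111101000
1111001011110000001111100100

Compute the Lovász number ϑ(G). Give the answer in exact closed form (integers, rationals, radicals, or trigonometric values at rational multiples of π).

Vertex 223 has 15 neighbors: 442, 845, 414, 450, 355, 675, 171, 121, 783, 502, 153, 391, 303, 959, 273.
Vertex 303 has 15 neighbors: 442, 138, 414, 242, 160, 761, 171, 121, 223, 322, 451, 887, 764, 153, 959.
Vertex 414 has 15 neighbors: 845, 242, 450, 761, 121, 223, 783, 322, 592, 502, 887, 575, 303, 401, 695.
Vertex 160 has 15 neighbors: 138, 845, 450, 761, 675, 171, 121, 783, 592, 502, 887, 575, 303, 959, 273.
G on 28 vertices is 15-regular; this is K(8,2), the Kneser graph.
A has 3 distinct eigenvalues ≈ [15.0, 1.0, -5.0].
−28·(-5) / ((15)−(-5)) = 7 = ϑ(G).
≈ 7.0000 (to 4 d.p.).

7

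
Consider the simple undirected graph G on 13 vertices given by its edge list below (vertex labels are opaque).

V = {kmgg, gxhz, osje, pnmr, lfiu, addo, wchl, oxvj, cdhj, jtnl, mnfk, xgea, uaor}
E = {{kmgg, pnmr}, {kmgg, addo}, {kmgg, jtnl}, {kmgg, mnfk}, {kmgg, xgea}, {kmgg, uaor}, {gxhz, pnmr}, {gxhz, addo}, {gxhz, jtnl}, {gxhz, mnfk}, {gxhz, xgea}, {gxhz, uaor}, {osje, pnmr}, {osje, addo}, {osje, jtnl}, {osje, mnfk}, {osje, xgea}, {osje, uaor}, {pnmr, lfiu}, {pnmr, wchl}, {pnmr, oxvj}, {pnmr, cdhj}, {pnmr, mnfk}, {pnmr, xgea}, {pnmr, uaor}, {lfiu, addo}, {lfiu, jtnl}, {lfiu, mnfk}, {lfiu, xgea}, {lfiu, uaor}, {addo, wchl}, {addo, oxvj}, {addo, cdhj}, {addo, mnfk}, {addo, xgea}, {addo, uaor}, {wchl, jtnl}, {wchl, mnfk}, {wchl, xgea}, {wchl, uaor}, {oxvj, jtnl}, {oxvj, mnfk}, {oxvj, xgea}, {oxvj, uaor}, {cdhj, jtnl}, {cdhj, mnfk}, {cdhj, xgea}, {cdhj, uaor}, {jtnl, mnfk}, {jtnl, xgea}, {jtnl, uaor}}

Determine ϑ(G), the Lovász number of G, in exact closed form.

Vertex wchl has 6 neighbors: pnmr, addo, jtnl, mnfk, xgea, uaor.
deg(kmgg) = 6; N(kmgg) = {pnmr, addo, jtnl, mnfk, xgea, uaor}.
deg(mnfk) = 10; N(mnfk) = {kmgg, gxhz, osje, pnmr, lfiu, addo, wchl, oxvj, cdhj, jtnl}.
Vertex jtnl has 10 neighbors: kmgg, gxhz, osje, lfiu, wchl, oxvj, cdhj, mnfk, xgea, uaor.
3 parts of sizes [7, 3, 3]; α(G) = 7 = ϑ (perfect).
≈ 7.000000000 (to 9 d.p.).
Check 7 ≤ 7 ≤ 7: collapsed.

7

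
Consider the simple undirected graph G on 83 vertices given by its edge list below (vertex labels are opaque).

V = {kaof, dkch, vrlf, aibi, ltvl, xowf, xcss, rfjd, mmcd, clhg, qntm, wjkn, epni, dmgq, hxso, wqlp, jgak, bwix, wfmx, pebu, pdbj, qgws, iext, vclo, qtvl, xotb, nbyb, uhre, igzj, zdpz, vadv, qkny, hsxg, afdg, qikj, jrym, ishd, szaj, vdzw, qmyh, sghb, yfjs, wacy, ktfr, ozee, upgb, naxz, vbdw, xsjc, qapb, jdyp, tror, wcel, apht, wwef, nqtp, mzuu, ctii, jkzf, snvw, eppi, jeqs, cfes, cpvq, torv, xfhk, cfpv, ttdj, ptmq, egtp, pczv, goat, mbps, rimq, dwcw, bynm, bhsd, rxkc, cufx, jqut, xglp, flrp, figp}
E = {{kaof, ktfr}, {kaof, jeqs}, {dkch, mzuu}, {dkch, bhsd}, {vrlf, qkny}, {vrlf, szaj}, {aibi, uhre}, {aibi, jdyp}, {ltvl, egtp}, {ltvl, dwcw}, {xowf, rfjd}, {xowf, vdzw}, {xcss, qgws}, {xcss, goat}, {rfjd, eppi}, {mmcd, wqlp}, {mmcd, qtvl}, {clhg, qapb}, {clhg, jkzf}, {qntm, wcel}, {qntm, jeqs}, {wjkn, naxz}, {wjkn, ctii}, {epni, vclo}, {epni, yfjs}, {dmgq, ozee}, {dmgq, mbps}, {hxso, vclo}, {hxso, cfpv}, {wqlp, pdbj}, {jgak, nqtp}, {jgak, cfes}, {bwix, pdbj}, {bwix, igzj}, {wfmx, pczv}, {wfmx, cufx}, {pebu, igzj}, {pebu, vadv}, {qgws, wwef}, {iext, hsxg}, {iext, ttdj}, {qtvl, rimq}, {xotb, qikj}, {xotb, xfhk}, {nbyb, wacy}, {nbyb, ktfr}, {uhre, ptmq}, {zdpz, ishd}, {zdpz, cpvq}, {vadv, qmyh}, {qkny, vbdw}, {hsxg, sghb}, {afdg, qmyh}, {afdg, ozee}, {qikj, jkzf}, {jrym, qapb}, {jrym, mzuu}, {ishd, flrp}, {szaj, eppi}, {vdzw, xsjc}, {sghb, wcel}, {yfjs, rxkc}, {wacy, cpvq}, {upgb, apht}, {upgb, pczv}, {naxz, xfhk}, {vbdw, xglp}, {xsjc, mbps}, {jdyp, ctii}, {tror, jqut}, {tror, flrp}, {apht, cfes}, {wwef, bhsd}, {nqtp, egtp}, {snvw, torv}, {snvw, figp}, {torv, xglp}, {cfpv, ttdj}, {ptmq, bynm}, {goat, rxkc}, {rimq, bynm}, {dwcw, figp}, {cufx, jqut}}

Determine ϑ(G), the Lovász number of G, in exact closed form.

83*cos(pi/83)/(cos(pi/83) + 1)

deg(jdyp) = 2; N(jdyp) = {aibi, ctii}.
N(wacy) = {nbyb, cpvq}, |N(wacy)| = 2.
Vertex qtvl has 2 neighbors: mmcd, rimq.
N(jeqs) = {kaof, qntm}, |N(jeqs)| = 2.
G on 83 vertices is 2-regular; the odd cycle C_{83}.
spec(A) ≈ [2.0, 1.994272, 1.977121, 1.948645, 1.909008, 1.858436, 1.797219, 1.725708, 1.644312, 1.553498, 1.453785, 1.345745, 1.229997, 1.107203, 0.978068, 0.84333, 0.703762, 0.560163, 0.413355, 0.264179, 0.113491, -0.037848, -0.18897, -0.33901, -0.487108, -0.632415, -0.774101, -0.911352, -1.043383, -1.169438, -1.288794, -1.400768, -1.504719, -1.600051, -1.686218, -1.762726, -1.829138, -1.885072, -1.930209, -1.96429, -1.98712, -1.998568] (distinct, 6 d.p.).
ϑ = −N·λ_min/(λ_max−λ_min) = −83·(-2*cos(pi/83))/(2−(-2*cos(pi/83))) = 83*cos(pi/83)/(cos(pi/83) + 1).
ϑ(G) ≈ 41.485132588.
41 ≤ 83*cos(pi/83)/(cos(pi/83) + 1) ≤ 42: both strict.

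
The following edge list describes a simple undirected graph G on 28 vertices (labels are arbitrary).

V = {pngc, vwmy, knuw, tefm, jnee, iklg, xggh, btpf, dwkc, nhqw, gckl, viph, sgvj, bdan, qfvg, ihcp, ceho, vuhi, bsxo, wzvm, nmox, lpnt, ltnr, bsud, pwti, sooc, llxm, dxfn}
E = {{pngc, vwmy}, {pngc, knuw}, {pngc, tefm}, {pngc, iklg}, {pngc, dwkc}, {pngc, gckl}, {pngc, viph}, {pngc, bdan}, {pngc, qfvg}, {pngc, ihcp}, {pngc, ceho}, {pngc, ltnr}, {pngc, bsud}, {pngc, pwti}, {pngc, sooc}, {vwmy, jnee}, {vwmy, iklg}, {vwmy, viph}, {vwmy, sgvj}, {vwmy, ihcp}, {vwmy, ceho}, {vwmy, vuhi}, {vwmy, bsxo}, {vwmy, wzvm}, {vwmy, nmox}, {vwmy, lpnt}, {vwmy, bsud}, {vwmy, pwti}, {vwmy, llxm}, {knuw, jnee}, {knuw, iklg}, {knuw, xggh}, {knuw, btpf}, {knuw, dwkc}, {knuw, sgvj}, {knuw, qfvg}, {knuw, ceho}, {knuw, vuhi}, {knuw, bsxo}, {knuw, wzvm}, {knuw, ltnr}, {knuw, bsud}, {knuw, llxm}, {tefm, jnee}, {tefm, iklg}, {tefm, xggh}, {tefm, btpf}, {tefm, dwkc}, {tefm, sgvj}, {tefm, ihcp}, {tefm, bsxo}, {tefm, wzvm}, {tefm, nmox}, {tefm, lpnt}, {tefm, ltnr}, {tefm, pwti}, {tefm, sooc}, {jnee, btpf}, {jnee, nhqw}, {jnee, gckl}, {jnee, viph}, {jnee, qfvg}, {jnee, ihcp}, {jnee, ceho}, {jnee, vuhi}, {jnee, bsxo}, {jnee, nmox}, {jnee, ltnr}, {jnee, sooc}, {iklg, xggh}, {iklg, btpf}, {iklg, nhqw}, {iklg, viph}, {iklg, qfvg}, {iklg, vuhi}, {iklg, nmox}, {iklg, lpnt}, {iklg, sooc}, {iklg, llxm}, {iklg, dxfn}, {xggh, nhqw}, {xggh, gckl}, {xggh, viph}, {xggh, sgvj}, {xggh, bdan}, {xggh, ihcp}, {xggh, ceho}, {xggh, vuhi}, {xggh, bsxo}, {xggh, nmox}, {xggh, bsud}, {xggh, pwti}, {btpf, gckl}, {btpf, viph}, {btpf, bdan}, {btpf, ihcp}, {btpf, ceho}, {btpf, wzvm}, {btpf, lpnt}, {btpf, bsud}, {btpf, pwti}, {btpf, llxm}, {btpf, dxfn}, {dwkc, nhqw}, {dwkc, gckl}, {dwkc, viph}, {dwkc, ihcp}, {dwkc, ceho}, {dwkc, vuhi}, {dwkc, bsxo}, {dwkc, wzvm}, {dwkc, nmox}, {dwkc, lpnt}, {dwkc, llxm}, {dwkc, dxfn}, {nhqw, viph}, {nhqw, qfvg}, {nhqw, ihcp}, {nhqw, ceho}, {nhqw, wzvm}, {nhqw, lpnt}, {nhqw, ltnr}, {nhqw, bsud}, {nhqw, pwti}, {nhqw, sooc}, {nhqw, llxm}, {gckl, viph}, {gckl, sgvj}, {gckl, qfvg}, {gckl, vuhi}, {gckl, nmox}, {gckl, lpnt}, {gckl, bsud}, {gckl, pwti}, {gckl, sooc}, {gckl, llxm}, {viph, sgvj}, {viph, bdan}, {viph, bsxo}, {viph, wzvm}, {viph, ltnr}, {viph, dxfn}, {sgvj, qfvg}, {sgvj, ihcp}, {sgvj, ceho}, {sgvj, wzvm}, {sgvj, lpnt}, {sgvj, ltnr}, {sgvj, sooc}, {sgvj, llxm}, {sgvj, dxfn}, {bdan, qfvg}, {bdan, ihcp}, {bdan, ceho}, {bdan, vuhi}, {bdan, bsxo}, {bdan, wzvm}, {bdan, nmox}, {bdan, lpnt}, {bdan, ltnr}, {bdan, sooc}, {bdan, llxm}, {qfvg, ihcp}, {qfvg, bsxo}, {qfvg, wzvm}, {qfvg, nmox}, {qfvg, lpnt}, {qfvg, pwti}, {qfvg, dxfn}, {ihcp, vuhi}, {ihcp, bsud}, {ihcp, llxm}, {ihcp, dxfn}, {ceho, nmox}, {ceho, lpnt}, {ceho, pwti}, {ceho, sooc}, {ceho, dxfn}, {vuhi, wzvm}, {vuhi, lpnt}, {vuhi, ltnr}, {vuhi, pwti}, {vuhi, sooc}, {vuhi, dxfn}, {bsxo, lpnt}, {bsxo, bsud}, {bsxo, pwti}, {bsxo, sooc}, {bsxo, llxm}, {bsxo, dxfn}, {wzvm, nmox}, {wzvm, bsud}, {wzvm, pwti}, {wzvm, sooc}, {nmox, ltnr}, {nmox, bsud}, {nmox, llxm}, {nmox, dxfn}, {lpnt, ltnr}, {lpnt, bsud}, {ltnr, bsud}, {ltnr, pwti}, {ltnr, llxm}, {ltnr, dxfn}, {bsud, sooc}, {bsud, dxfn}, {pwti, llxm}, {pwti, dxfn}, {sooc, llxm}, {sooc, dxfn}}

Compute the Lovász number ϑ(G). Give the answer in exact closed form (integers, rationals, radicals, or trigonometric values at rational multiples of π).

N(ceho) = {pngc, vwmy, knuw, jnee, xggh, btpf, dwkc, nhqw, sgvj, bdan, nmox, lpnt, pwti, sooc, dxfn}, |N(ceho)| = 15.
Vertex viph has 15 neighbors: pngc, vwmy, jnee, iklg, xggh, btpf, dwkc, nhqw, gckl, sgvj, bdan, bsxo, wzvm, ltnr, dxfn.
Vertex dxfn has 15 neighbors: iklg, btpf, dwkc, viph, sgvj, qfvg, ihcp, ceho, vuhi, bsxo, nmox, ltnr, bsud, pwti, sooc.
Vertex sgvj has 15 neighbors: vwmy, knuw, tefm, xggh, gckl, viph, qfvg, ihcp, ceho, wzvm, lpnt, ltnr, sooc, llxm, dxfn.
Every vertex has degree 15 (N=28); Kneser-type, 2-subsets of [8].
Distinct eigenvalues (to 3 d.p.): [15.0, 1.0, -5.0].
λ_max=15, λ_min=-5; ϑ = −28·λ_min/(λ_max−λ_min) = 7.
≈ 7.00000 (to 5 d.p.).

7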